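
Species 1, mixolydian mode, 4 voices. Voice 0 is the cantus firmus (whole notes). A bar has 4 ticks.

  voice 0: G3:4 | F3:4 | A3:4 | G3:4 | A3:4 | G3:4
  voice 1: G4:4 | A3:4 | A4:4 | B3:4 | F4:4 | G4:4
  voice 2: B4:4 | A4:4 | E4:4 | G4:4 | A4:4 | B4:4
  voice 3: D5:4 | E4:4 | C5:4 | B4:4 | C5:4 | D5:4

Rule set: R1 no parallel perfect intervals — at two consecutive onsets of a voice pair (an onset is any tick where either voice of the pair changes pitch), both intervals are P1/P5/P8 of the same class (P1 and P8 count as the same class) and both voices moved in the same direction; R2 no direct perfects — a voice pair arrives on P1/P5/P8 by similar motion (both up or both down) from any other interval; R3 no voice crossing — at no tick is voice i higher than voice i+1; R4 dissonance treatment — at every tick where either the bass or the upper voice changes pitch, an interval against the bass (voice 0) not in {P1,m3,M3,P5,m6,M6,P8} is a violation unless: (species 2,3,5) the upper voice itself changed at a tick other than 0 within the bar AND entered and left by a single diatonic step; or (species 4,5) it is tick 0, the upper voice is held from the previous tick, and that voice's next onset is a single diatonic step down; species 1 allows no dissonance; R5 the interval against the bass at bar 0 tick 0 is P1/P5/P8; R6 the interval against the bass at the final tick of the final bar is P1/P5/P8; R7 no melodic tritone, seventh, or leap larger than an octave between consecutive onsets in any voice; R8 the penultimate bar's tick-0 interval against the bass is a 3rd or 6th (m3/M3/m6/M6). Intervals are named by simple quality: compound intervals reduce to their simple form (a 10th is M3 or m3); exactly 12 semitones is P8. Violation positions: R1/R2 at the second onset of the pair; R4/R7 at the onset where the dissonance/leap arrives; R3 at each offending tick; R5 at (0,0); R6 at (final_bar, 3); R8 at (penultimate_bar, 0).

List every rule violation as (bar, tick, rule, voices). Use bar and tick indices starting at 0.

(0, 0, R5, (0, 2))
(1, 0, R1, (1, 3))
(1, 0, R2, (1, 2))
(1, 0, R3, (2, 3))
(1, 0, R4, (0, 3))
(1, 0, R7, (1,))
(1, 0, R7, (3,))
(1, 1, R3, (2, 3))
(1, 2, R3, (2, 3))
(1, 3, R3, (2, 3))
(2, 0, R2, (0, 1))
(2, 0, R3, (1, 2))
(2, 1, R3, (1, 2))
(2, 2, R3, (1, 2))
(2, 3, R3, (1, 2))
(3, 0, R2, (1, 3))
(3, 0, R7, (1,))
(4, 0, R1, (0, 2))
(4, 0, R2, (1, 3))
(4, 0, R7, (1,))
(4, 0, R8, (0, 2))
(5, 0, R1, (1, 3))
(5, 3, R6, (0, 2))

bar 0: v0=G3 v1=G4 v2=B4 v3=D5 downbeat P5
bar 1: v0=F3 v1=A3 v2=A4 v3=E4 downbeat M7
bar 2: v0=A3 v1=A4 v2=E4 v3=C5 downbeat m3
bar 3: v0=G3 v1=B3 v2=G4 v3=B4 downbeat M3
bar 4: v0=A3 v1=F4 v2=A4 v3=C5 downbeat m3
bar 5: v0=G3 v1=G4 v2=B4 v3=D5 downbeat P5
  -> R5 @ bar 0 tick 0 v(0, 2): opens on M3
  -> R1 @ bar 1 tick 0 v(1, 3): G4/D5 P5 -> A3/E4 P5 similar
  -> R2 @ bar 1 tick 0 v(1, 2): G4/B4 M3 -> A3/A4 P8 similar
  -> R3 @ bar 1 tick 0 v(2, 3): A4 above E4
  -> R4 @ bar 1 tick 0 v(0, 3): F3/E4 M7 untreated
  -> R7 @ bar 1 tick 0 v(1,): G4->A3 leap 10st
  -> R7 @ bar 1 tick 0 v(3,): D5->E4 leap 10st
  -> R3 @ bar 1 tick 1 v(2, 3): A4 above E4
  -> R3 @ bar 1 tick 2 v(2, 3): A4 above E4
  -> R3 @ bar 1 tick 3 v(2, 3): A4 above E4
  -> R2 @ bar 2 tick 0 v(0, 1): F3/A3 M3 -> A3/A4 P8 similar
  -> R3 @ bar 2 tick 0 v(1, 2): A4 above E4
  -> R3 @ bar 2 tick 1 v(1, 2): A4 above E4
  -> R3 @ bar 2 tick 2 v(1, 2): A4 above E4
  -> R3 @ bar 2 tick 3 v(1, 2): A4 above E4
  -> R2 @ bar 3 tick 0 v(1, 3): A4/C5 m3 -> B3/B4 P8 similar
  -> R7 @ bar 3 tick 0 v(1,): A4->B3 leap 10st
  -> R1 @ bar 4 tick 0 v(0, 2): G3/G4 P8 -> A3/A4 P8 similar
  -> R2 @ bar 4 tick 0 v(1, 3): B3/B4 P8 -> F4/C5 P5 similar
  -> R7 @ bar 4 tick 0 v(1,): B3->F4 leap 6st
  -> R8 @ bar 4 tick 0 v(0, 2): penult P8 not 3rd/6th
  -> R1 @ bar 5 tick 0 v(1, 3): F4/C5 P5 -> G4/D5 P5 similar
  -> R6 @ bar 5 tick 3 v(0, 2): closes on M3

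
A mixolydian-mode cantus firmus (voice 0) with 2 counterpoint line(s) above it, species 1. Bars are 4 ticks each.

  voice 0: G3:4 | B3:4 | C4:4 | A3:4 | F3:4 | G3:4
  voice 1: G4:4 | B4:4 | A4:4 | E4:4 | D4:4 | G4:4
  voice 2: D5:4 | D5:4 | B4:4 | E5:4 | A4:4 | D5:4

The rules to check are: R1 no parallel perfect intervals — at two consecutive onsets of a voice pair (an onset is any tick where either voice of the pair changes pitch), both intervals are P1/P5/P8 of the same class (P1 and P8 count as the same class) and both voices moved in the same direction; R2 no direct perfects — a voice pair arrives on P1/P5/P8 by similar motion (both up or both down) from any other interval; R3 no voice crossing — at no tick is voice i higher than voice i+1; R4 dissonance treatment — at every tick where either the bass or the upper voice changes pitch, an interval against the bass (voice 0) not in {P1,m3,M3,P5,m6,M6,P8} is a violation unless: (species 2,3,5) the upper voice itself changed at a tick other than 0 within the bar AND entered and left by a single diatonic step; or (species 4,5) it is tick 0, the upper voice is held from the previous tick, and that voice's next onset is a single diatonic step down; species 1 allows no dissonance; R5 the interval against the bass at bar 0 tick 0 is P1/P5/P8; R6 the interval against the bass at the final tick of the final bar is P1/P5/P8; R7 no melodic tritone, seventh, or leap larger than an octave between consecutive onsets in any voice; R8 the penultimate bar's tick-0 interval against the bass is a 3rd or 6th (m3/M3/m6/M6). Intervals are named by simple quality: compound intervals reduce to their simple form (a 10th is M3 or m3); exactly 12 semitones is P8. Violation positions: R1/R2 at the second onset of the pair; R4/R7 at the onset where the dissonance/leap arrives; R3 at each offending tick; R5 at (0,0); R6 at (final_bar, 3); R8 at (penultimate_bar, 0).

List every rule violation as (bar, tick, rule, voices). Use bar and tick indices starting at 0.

(1, 0, R1, (0, 1))
(2, 0, R4, (0, 2))
(3, 0, R2, (0, 1))
(4, 0, R2, (1, 2))
(5, 0, R1, (1, 2))
(5, 0, R2, (0, 1))
(5, 0, R2, (0, 2))

bar 0: v0=G3 v1=G4 v2=D5 downbeat P5
bar 1: v0=B3 v1=B4 v2=D5 downbeat m3
bar 2: v0=C4 v1=A4 v2=B4 downbeat M7
bar 3: v0=A3 v1=E4 v2=E5 downbeat P5
bar 4: v0=F3 v1=D4 v2=A4 downbeat M3
bar 5: v0=G3 v1=G4 v2=D5 downbeat P5
  -> R1 @ bar 1 tick 0 v(0, 1): G3/G4 P8 -> B3/B4 P8 similar
  -> R4 @ bar 2 tick 0 v(0, 2): C4/B4 M7 untreated
  -> R2 @ bar 3 tick 0 v(0, 1): C4/A4 M6 -> A3/E4 P5 similar
  -> R2 @ bar 4 tick 0 v(1, 2): E4/E5 P8 -> D4/A4 P5 similar
  -> R1 @ bar 5 tick 0 v(1, 2): D4/A4 P5 -> G4/D5 P5 similar
  -> R2 @ bar 5 tick 0 v(0, 1): F3/D4 M6 -> G3/G4 P8 similar
  -> R2 @ bar 5 tick 0 v(0, 2): F3/A4 M3 -> G3/D5 P5 similar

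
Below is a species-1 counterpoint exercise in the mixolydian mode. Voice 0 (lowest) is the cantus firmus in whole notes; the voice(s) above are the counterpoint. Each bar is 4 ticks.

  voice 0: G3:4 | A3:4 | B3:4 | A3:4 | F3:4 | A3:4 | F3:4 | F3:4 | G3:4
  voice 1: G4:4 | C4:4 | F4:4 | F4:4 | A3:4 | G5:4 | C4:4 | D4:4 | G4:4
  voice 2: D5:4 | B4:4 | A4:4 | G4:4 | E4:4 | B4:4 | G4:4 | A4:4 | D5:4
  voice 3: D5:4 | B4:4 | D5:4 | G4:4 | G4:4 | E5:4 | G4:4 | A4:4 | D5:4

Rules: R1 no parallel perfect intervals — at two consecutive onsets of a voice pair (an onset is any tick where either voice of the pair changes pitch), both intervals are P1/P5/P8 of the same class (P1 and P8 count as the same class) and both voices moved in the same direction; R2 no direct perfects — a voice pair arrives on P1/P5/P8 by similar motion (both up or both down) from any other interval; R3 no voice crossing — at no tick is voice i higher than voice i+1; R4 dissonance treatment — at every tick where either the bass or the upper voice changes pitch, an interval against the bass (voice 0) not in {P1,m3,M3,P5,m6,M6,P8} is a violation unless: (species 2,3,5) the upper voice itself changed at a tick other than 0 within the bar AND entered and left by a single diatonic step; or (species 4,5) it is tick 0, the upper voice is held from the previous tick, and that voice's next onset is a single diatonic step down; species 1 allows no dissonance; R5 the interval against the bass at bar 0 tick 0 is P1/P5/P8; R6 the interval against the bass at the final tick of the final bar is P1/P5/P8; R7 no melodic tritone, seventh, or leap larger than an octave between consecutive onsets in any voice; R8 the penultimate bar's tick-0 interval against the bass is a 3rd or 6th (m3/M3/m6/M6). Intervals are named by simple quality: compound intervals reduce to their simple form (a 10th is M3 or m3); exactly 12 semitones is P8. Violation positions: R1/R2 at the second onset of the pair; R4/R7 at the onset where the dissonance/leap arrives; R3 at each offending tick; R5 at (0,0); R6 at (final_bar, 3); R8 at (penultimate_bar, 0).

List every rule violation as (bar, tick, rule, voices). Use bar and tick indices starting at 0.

(1, 0, R1, (2, 3))
(1, 0, R4, (0, 2))
(1, 0, R4, (0, 3))
(2, 0, R4, (0, 1))
(2, 0, R4, (0, 2))
(3, 0, R2, (2, 3))
(3, 0, R4, (0, 2))
(3, 0, R4, (0, 3))
(4, 0, R2, (1, 2))
(4, 0, R4, (0, 2))
(4, 0, R4, (0, 3))
(5, 0, R2, (0, 3))
(5, 0, R3, (1, 2))
(5, 0, R4, (0, 1))
(5, 0, R4, (0, 2))
(5, 0, R7, (1,))
(5, 1, R3, (1, 2))
(5, 2, R3, (1, 2))
(5, 3, R3, (1, 2))
(6, 0, R2, (0, 1))
(6, 0, R2, (1, 2))
(6, 0, R2, (1, 3))
(6, 0, R2, (2, 3))
(6, 0, R4, (0, 2))
(6, 0, R4, (0, 3))
(6, 0, R7, (1,))
(7, 0, R1, (1, 2))
(7, 0, R1, (1, 3))
(7, 0, R1, (2, 3))
(8, 0, R1, (1, 2))
(8, 0, R1, (1, 3))
(8, 0, R1, (2, 3))
(8, 0, R2, (0, 1))
(8, 0, R2, (0, 2))
(8, 0, R2, (0, 3))

bar 0: v0=G3 v1=G4 v2=D5 v3=D5 downbeat P5
bar 1: v0=A3 v1=C4 v2=B4 v3=B4 downbeat M2
bar 2: v0=B3 v1=F4 v2=A4 v3=D5 downbeat m3
bar 3: v0=A3 v1=F4 v2=G4 v3=G4 downbeat m7
bar 4: v0=F3 v1=A3 v2=E4 v3=G4 downbeat M2
bar 5: v0=A3 v1=G5 v2=B4 v3=E5 downbeat P5
bar 6: v0=F3 v1=C4 v2=G4 v3=G4 downbeat M2
bar 7: v0=F3 v1=D4 v2=A4 v3=A4 downbeat M3
bar 8: v0=G3 v1=G4 v2=D5 v3=D5 downbeat P5
  -> R1 @ bar 1 tick 0 v(2, 3): D5/D5 P1 -> B4/B4 P1 similar
  -> R4 @ bar 1 tick 0 v(0, 2): A3/B4 M2 untreated
  -> R4 @ bar 1 tick 0 v(0, 3): A3/B4 M2 untreated
  -> R4 @ bar 2 tick 0 v(0, 1): B3/F4 TT untreated
  -> R4 @ bar 2 tick 0 v(0, 2): B3/A4 m7 untreated
  -> R2 @ bar 3 tick 0 v(2, 3): A4/D5 P4 -> G4/G4 P1 similar
  -> R4 @ bar 3 tick 0 v(0, 2): A3/G4 m7 untreated
  -> R4 @ bar 3 tick 0 v(0, 3): A3/G4 m7 untreated
  -> R2 @ bar 4 tick 0 v(1, 2): F4/G4 M2 -> A3/E4 P5 similar
  -> R4 @ bar 4 tick 0 v(0, 2): F3/E4 M7 untreated
  -> R4 @ bar 4 tick 0 v(0, 3): F3/G4 M2 untreated
  -> R2 @ bar 5 tick 0 v(0, 3): F3/G4 M2 -> A3/E5 P5 similar
  -> R3 @ bar 5 tick 0 v(1, 2): G5 above B4
  -> R4 @ bar 5 tick 0 v(0, 1): A3/G5 m7 untreated
  -> R4 @ bar 5 tick 0 v(0, 2): A3/B4 M2 untreated
  -> R7 @ bar 5 tick 0 v(1,): A3->G5 leap 22st
  -> R3 @ bar 5 tick 1 v(1, 2): G5 above B4
  -> R3 @ bar 5 tick 2 v(1, 2): G5 above B4
  -> R3 @ bar 5 tick 3 v(1, 2): G5 above B4
  -> R2 @ bar 6 tick 0 v(0, 1): A3/G5 m7 -> F3/C4 P5 similar
  -> R2 @ bar 6 tick 0 v(1, 2): G5/B4 m6 -> C4/G4 P5 similar
  -> R2 @ bar 6 tick 0 v(1, 3): G5/E5 m3 -> C4/G4 P5 similar
  -> R2 @ bar 6 tick 0 v(2, 3): B4/E5 P4 -> G4/G4 P1 similar
  -> R4 @ bar 6 tick 0 v(0, 2): F3/G4 M2 untreated
  -> R4 @ bar 6 tick 0 v(0, 3): F3/G4 M2 untreated
  -> R7 @ bar 6 tick 0 v(1,): G5->C4 leap 19st
  -> R1 @ bar 7 tick 0 v(1, 2): C4/G4 P5 -> D4/A4 P5 similar
  -> R1 @ bar 7 tick 0 v(1, 3): C4/G4 P5 -> D4/A4 P5 similar
  -> R1 @ bar 7 tick 0 v(2, 3): G4/G4 P1 -> A4/A4 P1 similar
  -> R1 @ bar 8 tick 0 v(1, 2): D4/A4 P5 -> G4/D5 P5 similar
  -> R1 @ bar 8 tick 0 v(1, 3): D4/A4 P5 -> G4/D5 P5 similar
  -> R1 @ bar 8 tick 0 v(2, 3): A4/A4 P1 -> D5/D5 P1 similar
  -> R2 @ bar 8 tick 0 v(0, 1): F3/D4 M6 -> G3/G4 P8 similar
  -> R2 @ bar 8 tick 0 v(0, 2): F3/A4 M3 -> G3/D5 P5 similar
  -> R2 @ bar 8 tick 0 v(0, 3): F3/A4 M3 -> G3/D5 P5 similar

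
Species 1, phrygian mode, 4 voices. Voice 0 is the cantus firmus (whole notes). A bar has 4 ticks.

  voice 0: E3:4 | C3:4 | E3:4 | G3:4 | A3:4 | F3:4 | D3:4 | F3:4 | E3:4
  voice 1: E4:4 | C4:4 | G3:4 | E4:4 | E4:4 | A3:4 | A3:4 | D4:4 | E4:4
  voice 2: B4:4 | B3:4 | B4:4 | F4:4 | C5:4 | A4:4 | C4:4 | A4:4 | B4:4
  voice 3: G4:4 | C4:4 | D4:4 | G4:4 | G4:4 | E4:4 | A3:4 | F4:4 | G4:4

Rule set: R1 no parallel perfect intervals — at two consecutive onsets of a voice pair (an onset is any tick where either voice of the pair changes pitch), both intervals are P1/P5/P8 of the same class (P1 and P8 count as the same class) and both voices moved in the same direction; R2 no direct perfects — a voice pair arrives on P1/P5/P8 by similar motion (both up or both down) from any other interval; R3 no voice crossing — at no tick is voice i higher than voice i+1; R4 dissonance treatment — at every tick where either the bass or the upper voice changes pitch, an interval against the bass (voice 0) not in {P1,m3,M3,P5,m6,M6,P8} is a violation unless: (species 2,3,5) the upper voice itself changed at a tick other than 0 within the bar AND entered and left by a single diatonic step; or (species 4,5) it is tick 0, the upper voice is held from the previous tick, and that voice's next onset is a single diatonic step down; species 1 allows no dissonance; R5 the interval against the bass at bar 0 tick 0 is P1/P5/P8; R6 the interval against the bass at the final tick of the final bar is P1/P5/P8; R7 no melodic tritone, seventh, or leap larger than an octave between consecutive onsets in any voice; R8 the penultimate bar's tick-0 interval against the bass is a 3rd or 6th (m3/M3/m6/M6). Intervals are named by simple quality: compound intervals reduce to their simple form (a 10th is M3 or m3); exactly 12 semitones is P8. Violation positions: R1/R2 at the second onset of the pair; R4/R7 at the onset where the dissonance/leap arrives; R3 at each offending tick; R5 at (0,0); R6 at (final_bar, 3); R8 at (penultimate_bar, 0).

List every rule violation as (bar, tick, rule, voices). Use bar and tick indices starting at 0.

(0, 0, R3, (2, 3))
(0, 0, R5, (0, 3))
(0, 1, R3, (2, 3))
(0, 2, R3, (2, 3))
(0, 3, R3, (2, 3))
(1, 0, R1, (0, 1))
(1, 0, R2, (0, 3))
(1, 0, R2, (1, 3))
(1, 0, R3, (1, 2))
(1, 0, R4, (0, 2))
(1, 1, R3, (1, 2))
(1, 2, R3, (1, 2))
(1, 3, R3, (1, 2))
(2, 0, R2, (0, 2))
(2, 0, R3, (2, 3))
(2, 0, R4, (0, 3))
(2, 1, R3, (2, 3))
(2, 2, R3, (2, 3))
(2, 3, R3, (2, 3))
(3, 0, R2, (0, 3))
(3, 0, R4, (0, 2))
(3, 0, R7, (2,))
(4, 0, R3, (2, 3))
(4, 0, R4, (0, 3))
(4, 1, R3, (2, 3))
(4, 2, R3, (2, 3))
(4, 3, R3, (2, 3))
(5, 0, R2, (1, 2))
(5, 0, R2, (1, 3))
(5, 0, R3, (2, 3))
(5, 0, R4, (0, 3))
(5, 1, R3, (2, 3))
(5, 2, R3, (2, 3))
(5, 3, R3, (2, 3))
(6, 0, R2, (0, 3))
(6, 0, R3, (2, 3))
(6, 0, R4, (0, 2))
(6, 1, R3, (2, 3))
(6, 2, R3, (2, 3))
(6, 3, R3, (2, 3))
(7, 0, R2, (0, 3))
(7, 0, R2, (1, 2))
(7, 0, R3, (2, 3))
(7, 0, R8, (0, 3))
(7, 1, R3, (2, 3))
(7, 2, R3, (2, 3))
(7, 3, R3, (2, 3))
(8, 0, R1, (1, 2))
(8, 0, R3, (2, 3))
(8, 1, R3, (2, 3))
(8, 2, R3, (2, 3))
(8, 3, R3, (2, 3))
(8, 3, R6, (0, 3))

bar 0: v0=E3 v1=E4 v2=B4 v3=G4 downbeat m3
bar 1: v0=C3 v1=C4 v2=B3 v3=C4 downbeat P8
bar 2: v0=E3 v1=G3 v2=B4 v3=D4 downbeat m7
bar 3: v0=G3 v1=E4 v2=F4 v3=G4 downbeat P8
bar 4: v0=A3 v1=E4 v2=C5 v3=G4 downbeat m7
bar 5: v0=F3 v1=A3 v2=A4 v3=E4 downbeat M7
bar 6: v0=D3 v1=A3 v2=C4 v3=A3 downbeat P5
bar 7: v0=F3 v1=D4 v2=A4 v3=F4 downbeat P8
bar 8: v0=E3 v1=E4 v2=B4 v3=G4 downbeat m3
  -> R3 @ bar 0 tick 0 v(2, 3): B4 above G4
  -> R5 @ bar 0 tick 0 v(0, 3): opens on m3
  -> R3 @ bar 0 tick 1 v(2, 3): B4 above G4
  -> R3 @ bar 0 tick 2 v(2, 3): B4 above G4
  -> R3 @ bar 0 tick 3 v(2, 3): B4 above G4
  -> R1 @ bar 1 tick 0 v(0, 1): E3/E4 P8 -> C3/C4 P8 similar
  -> R2 @ bar 1 tick 0 v(0, 3): E3/G4 m3 -> C3/C4 P8 similar
  -> R2 @ bar 1 tick 0 v(1, 3): E4/G4 m3 -> C4/C4 P1 similar
  -> R3 @ bar 1 tick 0 v(1, 2): C4 above B3
  -> R4 @ bar 1 tick 0 v(0, 2): C3/B3 M7 untreated
  -> R3 @ bar 1 tick 1 v(1, 2): C4 above B3
  -> R3 @ bar 1 tick 2 v(1, 2): C4 above B3
  -> R3 @ bar 1 tick 3 v(1, 2): C4 above B3
  -> R2 @ bar 2 tick 0 v(0, 2): C3/B3 M7 -> E3/B4 P5 similar
  -> R3 @ bar 2 tick 0 v(2, 3): B4 above D4
  -> R4 @ bar 2 tick 0 v(0, 3): E3/D4 m7 untreated
  -> R3 @ bar 2 tick 1 v(2, 3): B4 above D4
  -> R3 @ bar 2 tick 2 v(2, 3): B4 above D4
  -> R3 @ bar 2 tick 3 v(2, 3): B4 above D4
  -> R2 @ bar 3 tick 0 v(0, 3): E3/D4 m7 -> G3/G4 P8 similar
  -> R4 @ bar 3 tick 0 v(0, 2): G3/F4 m7 untreated
  -> R7 @ bar 3 tick 0 v(2,): B4->F4 leap 6st
  -> R3 @ bar 4 tick 0 v(2, 3): C5 above G4
  -> R4 @ bar 4 tick 0 v(0, 3): A3/G4 m7 untreated
  -> R3 @ bar 4 tick 1 v(2, 3): C5 above G4
  -> R3 @ bar 4 tick 2 v(2, 3): C5 above G4
  -> R3 @ bar 4 tick 3 v(2, 3): C5 above G4
  -> R2 @ bar 5 tick 0 v(1, 2): E4/C5 m6 -> A3/A4 P8 similar
  -> R2 @ bar 5 tick 0 v(1, 3): E4/G4 m3 -> A3/E4 P5 similar
  -> R3 @ bar 5 tick 0 v(2, 3): A4 above E4
  -> R4 @ bar 5 tick 0 v(0, 3): F3/E4 M7 untreated
  -> R3 @ bar 5 tick 1 v(2, 3): A4 above E4
  -> R3 @ bar 5 tick 2 v(2, 3): A4 above E4
  -> R3 @ bar 5 tick 3 v(2, 3): A4 above E4
  -> R2 @ bar 6 tick 0 v(0, 3): F3/E4 M7 -> D3/A3 P5 similar
  -> R3 @ bar 6 tick 0 v(2, 3): C4 above A3
  -> R4 @ bar 6 tick 0 v(0, 2): D3/C4 m7 untreated
  -> R3 @ bar 6 tick 1 v(2, 3): C4 above A3
  -> R3 @ bar 6 tick 2 v(2, 3): C4 above A3
  -> R3 @ bar 6 tick 3 v(2, 3): C4 above A3
  -> R2 @ bar 7 tick 0 v(0, 3): D3/A3 P5 -> F3/F4 P8 similar
  -> R2 @ bar 7 tick 0 v(1, 2): A3/C4 m3 -> D4/A4 P5 similar
  -> R3 @ bar 7 tick 0 v(2, 3): A4 above F4
  -> R8 @ bar 7 tick 0 v(0, 3): penult P8 not 3rd/6th
  -> R3 @ bar 7 tick 1 v(2, 3): A4 above F4
  -> R3 @ bar 7 tick 2 v(2, 3): A4 above F4
  -> R3 @ bar 7 tick 3 v(2, 3): A4 above F4
  -> R1 @ bar 8 tick 0 v(1, 2): D4/A4 P5 -> E4/B4 P5 similar
  -> R3 @ bar 8 tick 0 v(2, 3): B4 above G4
  -> R3 @ bar 8 tick 1 v(2, 3): B4 above G4
  -> R3 @ bar 8 tick 2 v(2, 3): B4 above G4
  -> R3 @ bar 8 tick 3 v(2, 3): B4 above G4
  -> R6 @ bar 8 tick 3 v(0, 3): closes on m3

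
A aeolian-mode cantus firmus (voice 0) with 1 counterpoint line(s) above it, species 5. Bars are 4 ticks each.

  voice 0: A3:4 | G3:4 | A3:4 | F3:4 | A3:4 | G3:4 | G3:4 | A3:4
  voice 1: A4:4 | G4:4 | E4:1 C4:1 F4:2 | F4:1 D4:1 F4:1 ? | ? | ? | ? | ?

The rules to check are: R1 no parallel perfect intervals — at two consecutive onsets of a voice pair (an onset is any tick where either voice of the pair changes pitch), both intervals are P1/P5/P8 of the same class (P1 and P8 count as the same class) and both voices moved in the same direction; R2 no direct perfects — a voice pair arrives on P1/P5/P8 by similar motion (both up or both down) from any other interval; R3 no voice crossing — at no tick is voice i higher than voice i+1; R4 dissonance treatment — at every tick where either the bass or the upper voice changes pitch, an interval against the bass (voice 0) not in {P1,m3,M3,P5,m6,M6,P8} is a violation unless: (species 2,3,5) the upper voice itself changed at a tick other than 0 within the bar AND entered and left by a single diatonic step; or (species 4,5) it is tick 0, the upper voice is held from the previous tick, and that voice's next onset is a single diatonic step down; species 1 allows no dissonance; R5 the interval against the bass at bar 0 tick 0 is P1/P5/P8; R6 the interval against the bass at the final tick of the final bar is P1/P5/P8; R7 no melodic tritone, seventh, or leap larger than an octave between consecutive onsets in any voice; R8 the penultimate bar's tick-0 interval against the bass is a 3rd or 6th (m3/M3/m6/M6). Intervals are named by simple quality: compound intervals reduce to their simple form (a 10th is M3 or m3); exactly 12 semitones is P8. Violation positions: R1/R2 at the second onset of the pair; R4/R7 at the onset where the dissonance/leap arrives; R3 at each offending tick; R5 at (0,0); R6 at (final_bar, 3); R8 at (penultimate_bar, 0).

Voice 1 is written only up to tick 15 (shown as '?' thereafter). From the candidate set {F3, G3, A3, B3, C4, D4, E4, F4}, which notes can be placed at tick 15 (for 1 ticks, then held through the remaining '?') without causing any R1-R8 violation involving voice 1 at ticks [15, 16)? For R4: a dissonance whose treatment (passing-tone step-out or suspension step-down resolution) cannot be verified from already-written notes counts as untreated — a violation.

{A3, C4, D4, F3, F4}

F3: legal
G3: violates R4,R7
A3: legal
B3: violates R4,R7
C4: legal
D4: legal
E4: violates R4
F4: legal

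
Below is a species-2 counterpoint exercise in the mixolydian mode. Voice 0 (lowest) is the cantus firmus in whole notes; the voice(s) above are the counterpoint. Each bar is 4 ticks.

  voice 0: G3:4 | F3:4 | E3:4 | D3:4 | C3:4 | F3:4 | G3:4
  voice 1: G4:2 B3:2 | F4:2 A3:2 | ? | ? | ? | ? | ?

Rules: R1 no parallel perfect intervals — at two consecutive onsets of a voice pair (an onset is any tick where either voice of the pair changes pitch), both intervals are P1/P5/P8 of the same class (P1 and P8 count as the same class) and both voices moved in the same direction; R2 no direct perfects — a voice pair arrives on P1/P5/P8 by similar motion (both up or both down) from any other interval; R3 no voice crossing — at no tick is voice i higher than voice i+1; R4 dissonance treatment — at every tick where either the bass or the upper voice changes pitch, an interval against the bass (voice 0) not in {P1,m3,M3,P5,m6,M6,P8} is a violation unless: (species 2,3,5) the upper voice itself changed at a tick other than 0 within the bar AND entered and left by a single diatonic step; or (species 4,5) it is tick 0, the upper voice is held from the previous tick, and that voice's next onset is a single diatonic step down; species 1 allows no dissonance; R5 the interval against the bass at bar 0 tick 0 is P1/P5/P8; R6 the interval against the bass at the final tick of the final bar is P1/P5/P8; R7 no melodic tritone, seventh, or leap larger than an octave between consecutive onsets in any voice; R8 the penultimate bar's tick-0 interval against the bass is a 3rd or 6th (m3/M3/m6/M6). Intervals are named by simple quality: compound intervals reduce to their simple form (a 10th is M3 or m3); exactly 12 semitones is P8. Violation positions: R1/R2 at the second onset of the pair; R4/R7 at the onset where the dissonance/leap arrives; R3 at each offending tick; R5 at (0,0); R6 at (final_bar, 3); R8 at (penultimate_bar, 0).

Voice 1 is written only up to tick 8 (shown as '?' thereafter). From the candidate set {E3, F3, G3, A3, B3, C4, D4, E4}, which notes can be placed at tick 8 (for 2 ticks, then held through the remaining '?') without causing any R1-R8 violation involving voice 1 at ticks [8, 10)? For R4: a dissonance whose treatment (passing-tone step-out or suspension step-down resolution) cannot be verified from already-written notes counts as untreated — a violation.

{B3, C4, E4, G3}

E3: violates R2
F3: violates R4
G3: legal
A3: violates R4
B3: legal
C4: legal
D4: violates R4
E4: legal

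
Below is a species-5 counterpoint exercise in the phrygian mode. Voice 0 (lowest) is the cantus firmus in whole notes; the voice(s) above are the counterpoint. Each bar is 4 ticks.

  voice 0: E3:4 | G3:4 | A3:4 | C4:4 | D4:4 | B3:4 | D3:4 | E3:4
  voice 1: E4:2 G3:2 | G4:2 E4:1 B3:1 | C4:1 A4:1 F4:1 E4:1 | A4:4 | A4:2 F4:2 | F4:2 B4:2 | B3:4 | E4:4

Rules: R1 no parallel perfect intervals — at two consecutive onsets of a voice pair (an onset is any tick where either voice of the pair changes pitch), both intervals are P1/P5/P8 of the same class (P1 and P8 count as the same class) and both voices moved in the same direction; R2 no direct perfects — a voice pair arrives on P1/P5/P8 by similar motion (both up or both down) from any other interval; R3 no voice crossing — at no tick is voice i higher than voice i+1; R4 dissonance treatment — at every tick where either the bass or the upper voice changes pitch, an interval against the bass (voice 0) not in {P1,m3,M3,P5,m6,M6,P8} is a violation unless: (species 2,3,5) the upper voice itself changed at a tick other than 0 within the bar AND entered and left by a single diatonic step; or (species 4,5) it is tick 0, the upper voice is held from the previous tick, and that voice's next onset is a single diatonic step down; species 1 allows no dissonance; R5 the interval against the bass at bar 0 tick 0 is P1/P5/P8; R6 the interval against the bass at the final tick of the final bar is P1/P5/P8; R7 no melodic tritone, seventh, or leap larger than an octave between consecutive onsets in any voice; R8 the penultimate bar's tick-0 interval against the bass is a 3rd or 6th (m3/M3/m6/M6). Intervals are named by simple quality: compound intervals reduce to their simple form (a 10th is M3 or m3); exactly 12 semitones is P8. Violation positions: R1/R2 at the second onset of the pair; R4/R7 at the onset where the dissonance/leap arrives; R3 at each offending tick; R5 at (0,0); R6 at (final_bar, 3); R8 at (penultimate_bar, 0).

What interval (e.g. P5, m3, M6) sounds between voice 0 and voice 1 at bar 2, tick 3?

P5

voice 0=A3 voice 1=E4 -> P5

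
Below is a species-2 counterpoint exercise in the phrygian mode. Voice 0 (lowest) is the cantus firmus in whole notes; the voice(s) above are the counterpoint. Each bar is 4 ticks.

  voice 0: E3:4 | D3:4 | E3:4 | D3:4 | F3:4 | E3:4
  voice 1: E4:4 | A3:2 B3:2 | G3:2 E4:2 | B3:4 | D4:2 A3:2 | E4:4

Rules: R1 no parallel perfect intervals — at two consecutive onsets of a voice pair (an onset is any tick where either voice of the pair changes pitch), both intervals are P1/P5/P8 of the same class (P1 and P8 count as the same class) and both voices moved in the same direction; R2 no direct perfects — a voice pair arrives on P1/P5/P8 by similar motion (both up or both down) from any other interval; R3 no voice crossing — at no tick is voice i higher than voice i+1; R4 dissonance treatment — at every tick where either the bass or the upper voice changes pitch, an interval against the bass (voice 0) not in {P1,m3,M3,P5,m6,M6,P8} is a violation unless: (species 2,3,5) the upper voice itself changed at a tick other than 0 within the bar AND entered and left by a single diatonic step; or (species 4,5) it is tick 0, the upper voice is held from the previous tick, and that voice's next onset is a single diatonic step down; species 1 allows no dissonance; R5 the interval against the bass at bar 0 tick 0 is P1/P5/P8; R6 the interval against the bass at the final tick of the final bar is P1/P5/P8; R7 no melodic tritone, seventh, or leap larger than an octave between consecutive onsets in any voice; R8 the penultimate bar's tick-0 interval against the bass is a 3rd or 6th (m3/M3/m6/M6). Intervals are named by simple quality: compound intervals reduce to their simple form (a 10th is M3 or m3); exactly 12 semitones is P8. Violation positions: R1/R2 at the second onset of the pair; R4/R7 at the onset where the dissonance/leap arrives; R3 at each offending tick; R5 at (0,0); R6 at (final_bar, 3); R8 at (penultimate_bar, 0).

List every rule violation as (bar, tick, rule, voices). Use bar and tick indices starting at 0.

(1, 0, R2, (0, 1))

bar 0: v0=E3 v1=E4 downbeat P8
bar 1: v0=D3 v1=A3 downbeat P5
bar 2: v0=E3 v1=G3 downbeat m3
bar 3: v0=D3 v1=B3 downbeat M6
bar 4: v0=F3 v1=D4 downbeat M6
bar 5: v0=E3 v1=E4 downbeat P8
  -> R2 @ bar 1 tick 0 v(0, 1): E3/E4 P8 -> D3/A3 P5 similar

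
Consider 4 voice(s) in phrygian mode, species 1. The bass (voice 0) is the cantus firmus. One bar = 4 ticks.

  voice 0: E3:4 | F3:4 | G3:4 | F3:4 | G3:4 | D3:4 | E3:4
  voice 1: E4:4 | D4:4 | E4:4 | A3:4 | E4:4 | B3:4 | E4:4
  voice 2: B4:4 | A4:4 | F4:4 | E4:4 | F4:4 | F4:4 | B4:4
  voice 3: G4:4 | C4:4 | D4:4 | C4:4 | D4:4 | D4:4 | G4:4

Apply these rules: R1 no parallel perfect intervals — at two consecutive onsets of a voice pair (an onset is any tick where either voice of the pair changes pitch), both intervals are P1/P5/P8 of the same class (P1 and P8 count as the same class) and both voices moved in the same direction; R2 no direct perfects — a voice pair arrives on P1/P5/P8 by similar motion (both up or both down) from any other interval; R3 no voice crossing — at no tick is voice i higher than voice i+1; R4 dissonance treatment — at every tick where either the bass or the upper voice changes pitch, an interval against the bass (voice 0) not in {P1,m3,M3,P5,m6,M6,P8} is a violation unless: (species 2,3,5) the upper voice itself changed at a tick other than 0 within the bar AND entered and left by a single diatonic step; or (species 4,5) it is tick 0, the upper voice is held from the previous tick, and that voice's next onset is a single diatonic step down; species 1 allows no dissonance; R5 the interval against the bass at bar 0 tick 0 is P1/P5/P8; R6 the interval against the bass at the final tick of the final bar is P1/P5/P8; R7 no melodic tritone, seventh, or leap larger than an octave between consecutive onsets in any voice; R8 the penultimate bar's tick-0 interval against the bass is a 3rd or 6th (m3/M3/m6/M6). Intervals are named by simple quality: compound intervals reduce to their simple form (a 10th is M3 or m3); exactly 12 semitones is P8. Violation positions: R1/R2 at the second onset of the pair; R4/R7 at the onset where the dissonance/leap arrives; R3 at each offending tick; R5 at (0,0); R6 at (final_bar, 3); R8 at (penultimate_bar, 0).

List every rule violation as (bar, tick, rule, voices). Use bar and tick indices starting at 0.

(0, 0, R3, (2, 3))
(0, 0, R5, (0, 3))
(0, 1, R3, (2, 3))
(0, 2, R3, (2, 3))
(0, 3, R3, (2, 3))
(1, 0, R1, (1, 2))
(1, 0, R3, (2, 3))
(1, 1, R3, (2, 3))
(1, 2, R3, (2, 3))
(1, 3, R3, (2, 3))
(2, 0, R1, (0, 3))
(2, 0, R3, (2, 3))
(2, 0, R4, (0, 2))
(2, 1, R3, (2, 3))
(2, 2, R3, (2, 3))
(2, 3, R3, (2, 3))
(3, 0, R1, (0, 3))
(3, 0, R2, (1, 2))
(3, 0, R3, (2, 3))
(3, 0, R4, (0, 2))
(3, 1, R3, (2, 3))
(3, 2, R3, (2, 3))
(3, 3, R3, (2, 3))
(4, 0, R1, (0, 3))
(4, 0, R3, (2, 3))
(4, 0, R4, (0, 2))
(4, 1, R3, (2, 3))
(4, 2, R3, (2, 3))
(4, 3, R3, (2, 3))
(5, 0, R3, (2, 3))
(5, 0, R8, (0, 3))
(5, 1, R3, (2, 3))
(5, 2, R3, (2, 3))
(5, 3, R3, (2, 3))
(6, 0, R2, (0, 1))
(6, 0, R2, (0, 2))
(6, 0, R2, (1, 2))
(6, 0, R3, (2, 3))
(6, 0, R7, (2,))
(6, 1, R3, (2, 3))
(6, 2, R3, (2, 3))
(6, 3, R3, (2, 3))
(6, 3, R6, (0, 3))

bar 0: v0=E3 v1=E4 v2=B4 v3=G4 downbeat m3
bar 1: v0=F3 v1=D4 v2=A4 v3=C4 downbeat P5
bar 2: v0=G3 v1=E4 v2=F4 v3=D4 downbeat P5
bar 3: v0=F3 v1=A3 v2=E4 v3=C4 downbeat P5
bar 4: v0=G3 v1=E4 v2=F4 v3=D4 downbeat P5
bar 5: v0=D3 v1=B3 v2=F4 v3=D4 downbeat P8
bar 6: v0=E3 v1=E4 v2=B4 v3=G4 downbeat m3
  -> R3 @ bar 0 tick 0 v(2, 3): B4 above G4
  -> R5 @ bar 0 tick 0 v(0, 3): opens on m3
  -> R3 @ bar 0 tick 1 v(2, 3): B4 above G4
  -> R3 @ bar 0 tick 2 v(2, 3): B4 above G4
  -> R3 @ bar 0 tick 3 v(2, 3): B4 above G4
  -> R1 @ bar 1 tick 0 v(1, 2): E4/B4 P5 -> D4/A4 P5 similar
  -> R3 @ bar 1 tick 0 v(2, 3): A4 above C4
  -> R3 @ bar 1 tick 1 v(2, 3): A4 above C4
  -> R3 @ bar 1 tick 2 v(2, 3): A4 above C4
  -> R3 @ bar 1 tick 3 v(2, 3): A4 above C4
  -> R1 @ bar 2 tick 0 v(0, 3): F3/C4 P5 -> G3/D4 P5 similar
  -> R3 @ bar 2 tick 0 v(2, 3): F4 above D4
  -> R4 @ bar 2 tick 0 v(0, 2): G3/F4 m7 untreated
  -> R3 @ bar 2 tick 1 v(2, 3): F4 above D4
  -> R3 @ bar 2 tick 2 v(2, 3): F4 above D4
  -> R3 @ bar 2 tick 3 v(2, 3): F4 above D4
  -> R1 @ bar 3 tick 0 v(0, 3): G3/D4 P5 -> F3/C4 P5 similar
  -> R2 @ bar 3 tick 0 v(1, 2): E4/F4 m2 -> A3/E4 P5 similar
  -> R3 @ bar 3 tick 0 v(2, 3): E4 above C4
  -> R4 @ bar 3 tick 0 v(0, 2): F3/E4 M7 untreated
  -> R3 @ bar 3 tick 1 v(2, 3): E4 above C4
  -> R3 @ bar 3 tick 2 v(2, 3): E4 above C4
  -> R3 @ bar 3 tick 3 v(2, 3): E4 above C4
  -> R1 @ bar 4 tick 0 v(0, 3): F3/C4 P5 -> G3/D4 P5 similar
  -> R3 @ bar 4 tick 0 v(2, 3): F4 above D4
  -> R4 @ bar 4 tick 0 v(0, 2): G3/F4 m7 untreated
  -> R3 @ bar 4 tick 1 v(2, 3): F4 above D4
  -> R3 @ bar 4 tick 2 v(2, 3): F4 above D4
  -> R3 @ bar 4 tick 3 v(2, 3): F4 above D4
  -> R3 @ bar 5 tick 0 v(2, 3): F4 above D4
  -> R8 @ bar 5 tick 0 v(0, 3): penult P8 not 3rd/6th
  -> R3 @ bar 5 tick 1 v(2, 3): F4 above D4
  -> R3 @ bar 5 tick 2 v(2, 3): F4 above D4
  -> R3 @ bar 5 tick 3 v(2, 3): F4 above D4
  -> R2 @ bar 6 tick 0 v(0, 1): D3/B3 M6 -> E3/E4 P8 similar
  -> R2 @ bar 6 tick 0 v(0, 2): D3/F4 m3 -> E3/B4 P5 similar
  -> R2 @ bar 6 tick 0 v(1, 2): B3/F4 TT -> E4/B4 P5 similar
  -> R3 @ bar 6 tick 0 v(2, 3): B4 above G4
  -> R7 @ bar 6 tick 0 v(2,): F4->B4 leap 6st
  -> R3 @ bar 6 tick 1 v(2, 3): B4 above G4
  -> R3 @ bar 6 tick 2 v(2, 3): B4 above G4
  -> R3 @ bar 6 tick 3 v(2, 3): B4 above G4
  -> R6 @ bar 6 tick 3 v(0, 3): closes on m3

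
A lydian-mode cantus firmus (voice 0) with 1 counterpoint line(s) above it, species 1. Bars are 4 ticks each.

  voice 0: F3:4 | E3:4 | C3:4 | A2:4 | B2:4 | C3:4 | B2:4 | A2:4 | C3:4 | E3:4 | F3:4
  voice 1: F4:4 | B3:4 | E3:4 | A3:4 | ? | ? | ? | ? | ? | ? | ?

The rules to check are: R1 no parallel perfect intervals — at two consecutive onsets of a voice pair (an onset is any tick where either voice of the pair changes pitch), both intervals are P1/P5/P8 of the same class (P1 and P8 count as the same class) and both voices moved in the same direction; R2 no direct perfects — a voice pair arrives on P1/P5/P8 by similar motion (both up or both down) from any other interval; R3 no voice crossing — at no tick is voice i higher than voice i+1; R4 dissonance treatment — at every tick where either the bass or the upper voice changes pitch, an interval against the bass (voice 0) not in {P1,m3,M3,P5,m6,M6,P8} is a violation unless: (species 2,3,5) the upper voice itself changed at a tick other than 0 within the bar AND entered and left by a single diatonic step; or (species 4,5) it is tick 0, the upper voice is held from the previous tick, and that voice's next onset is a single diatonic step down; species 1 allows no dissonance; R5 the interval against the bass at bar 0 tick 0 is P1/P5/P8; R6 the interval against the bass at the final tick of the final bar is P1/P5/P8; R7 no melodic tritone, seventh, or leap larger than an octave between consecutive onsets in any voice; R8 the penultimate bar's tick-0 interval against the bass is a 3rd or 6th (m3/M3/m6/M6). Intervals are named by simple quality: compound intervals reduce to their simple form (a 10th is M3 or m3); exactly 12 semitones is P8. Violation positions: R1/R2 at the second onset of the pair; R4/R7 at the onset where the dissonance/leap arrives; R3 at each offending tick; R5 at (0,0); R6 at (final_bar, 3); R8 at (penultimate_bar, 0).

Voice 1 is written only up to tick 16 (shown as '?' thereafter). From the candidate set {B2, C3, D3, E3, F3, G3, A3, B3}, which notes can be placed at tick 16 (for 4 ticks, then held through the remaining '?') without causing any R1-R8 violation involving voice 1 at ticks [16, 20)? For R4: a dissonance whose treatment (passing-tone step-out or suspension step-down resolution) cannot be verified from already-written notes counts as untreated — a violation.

{D3, G3}

B2: violates R7
C3: violates R4
D3: legal
E3: violates R4
F3: violates R4
G3: legal
A3: violates R4
B3: violates R1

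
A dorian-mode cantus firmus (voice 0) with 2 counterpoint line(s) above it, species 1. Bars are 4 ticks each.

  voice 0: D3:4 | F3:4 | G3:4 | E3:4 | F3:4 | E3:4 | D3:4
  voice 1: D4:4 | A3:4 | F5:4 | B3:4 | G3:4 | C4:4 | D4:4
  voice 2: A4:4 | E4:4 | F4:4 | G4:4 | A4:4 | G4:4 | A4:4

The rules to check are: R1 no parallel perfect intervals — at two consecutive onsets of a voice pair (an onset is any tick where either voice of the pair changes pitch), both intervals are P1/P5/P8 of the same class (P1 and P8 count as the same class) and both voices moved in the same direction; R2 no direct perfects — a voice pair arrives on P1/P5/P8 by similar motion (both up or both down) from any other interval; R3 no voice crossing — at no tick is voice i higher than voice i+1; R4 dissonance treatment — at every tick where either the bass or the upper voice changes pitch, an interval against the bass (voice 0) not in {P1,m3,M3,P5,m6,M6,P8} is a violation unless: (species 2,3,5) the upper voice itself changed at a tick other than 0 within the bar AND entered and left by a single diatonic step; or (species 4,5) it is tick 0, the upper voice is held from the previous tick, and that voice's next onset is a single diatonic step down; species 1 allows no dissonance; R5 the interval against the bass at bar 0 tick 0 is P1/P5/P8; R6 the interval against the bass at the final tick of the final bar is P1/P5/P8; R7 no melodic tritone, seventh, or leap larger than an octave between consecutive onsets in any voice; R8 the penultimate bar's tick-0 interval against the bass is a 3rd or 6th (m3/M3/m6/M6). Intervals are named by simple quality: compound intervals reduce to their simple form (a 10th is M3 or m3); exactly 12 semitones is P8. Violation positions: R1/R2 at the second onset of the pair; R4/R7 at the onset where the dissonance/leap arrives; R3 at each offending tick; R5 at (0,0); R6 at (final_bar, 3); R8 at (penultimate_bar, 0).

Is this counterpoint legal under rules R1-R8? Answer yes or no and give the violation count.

bar 0: v0=D3 v1=D4 v2=A4 (P5)
bar 1: v0=F3 v1=A3 v2=E4 (M7)
bar 2: v0=G3 v1=F5 v2=F4 (m7)
bar 3: v0=E3 v1=B3 v2=G4 (m3)
bar 4: v0=F3 v1=G3 v2=A4 (M3)
bar 5: v0=E3 v1=C4 v2=G4 (m3)
bar 6: v0=D3 v1=D4 v2=A4 (P5)
  R1 @ bar1.0: D4/A4 P5 -> A3/E4 P5 similar
  R4 @ bar1.0: F3/E4 M7 untreated
  R2 @ bar2.0: A3/E4 P5 -> F5/F4 P8 similar
  R3 @ bar2.0: F5 above F4
  R4 @ bar2.0: G3/F5 m7 untreated
  R4 @ bar2.0: G3/F4 m7 untreated
  R7 @ bar2.0: A3->F5 leap 20st
  R3 @ bar2.1: F5 above F4
  R3 @ bar2.2: F5 above F4
  R3 @ bar2.3: F5 above F4
  R2 @ bar3.0: G3/F5 m7 -> E3/B3 P5 similar
  R7 @ bar3.0: F5->B3 leap 18st
  R4 @ bar4.0: F3/G3 M2 untreated
  R1 @ bar6.0: C4/G4 P5 -> D4/A4 P5 similar

No (14 violations)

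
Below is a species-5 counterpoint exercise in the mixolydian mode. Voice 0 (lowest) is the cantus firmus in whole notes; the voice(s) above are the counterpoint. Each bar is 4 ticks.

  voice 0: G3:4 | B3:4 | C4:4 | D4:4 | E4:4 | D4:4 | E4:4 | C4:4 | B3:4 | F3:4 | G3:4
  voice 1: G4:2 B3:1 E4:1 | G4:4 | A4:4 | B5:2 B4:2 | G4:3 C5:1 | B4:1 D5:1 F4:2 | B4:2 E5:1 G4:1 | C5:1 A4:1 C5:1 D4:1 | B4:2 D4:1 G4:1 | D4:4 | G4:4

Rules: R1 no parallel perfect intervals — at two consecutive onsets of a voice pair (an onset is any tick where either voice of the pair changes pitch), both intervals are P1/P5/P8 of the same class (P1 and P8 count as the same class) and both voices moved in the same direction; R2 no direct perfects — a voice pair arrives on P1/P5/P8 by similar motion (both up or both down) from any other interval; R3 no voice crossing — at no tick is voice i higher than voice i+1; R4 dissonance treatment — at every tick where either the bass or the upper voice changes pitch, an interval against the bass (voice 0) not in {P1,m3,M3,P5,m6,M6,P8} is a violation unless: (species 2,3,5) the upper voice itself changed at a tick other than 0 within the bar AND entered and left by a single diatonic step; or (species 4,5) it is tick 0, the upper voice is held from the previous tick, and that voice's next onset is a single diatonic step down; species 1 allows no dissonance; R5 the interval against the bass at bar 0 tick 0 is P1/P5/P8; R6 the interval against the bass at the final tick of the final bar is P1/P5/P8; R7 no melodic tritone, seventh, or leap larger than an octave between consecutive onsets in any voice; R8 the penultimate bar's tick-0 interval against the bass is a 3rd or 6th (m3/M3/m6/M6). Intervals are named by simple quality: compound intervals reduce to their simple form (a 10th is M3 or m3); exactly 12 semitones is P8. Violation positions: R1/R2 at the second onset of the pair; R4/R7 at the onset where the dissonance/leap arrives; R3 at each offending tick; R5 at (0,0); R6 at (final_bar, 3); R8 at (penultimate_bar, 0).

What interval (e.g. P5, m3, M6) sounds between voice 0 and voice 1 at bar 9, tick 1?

M6

voice 0=F3 voice 1=D4 -> M6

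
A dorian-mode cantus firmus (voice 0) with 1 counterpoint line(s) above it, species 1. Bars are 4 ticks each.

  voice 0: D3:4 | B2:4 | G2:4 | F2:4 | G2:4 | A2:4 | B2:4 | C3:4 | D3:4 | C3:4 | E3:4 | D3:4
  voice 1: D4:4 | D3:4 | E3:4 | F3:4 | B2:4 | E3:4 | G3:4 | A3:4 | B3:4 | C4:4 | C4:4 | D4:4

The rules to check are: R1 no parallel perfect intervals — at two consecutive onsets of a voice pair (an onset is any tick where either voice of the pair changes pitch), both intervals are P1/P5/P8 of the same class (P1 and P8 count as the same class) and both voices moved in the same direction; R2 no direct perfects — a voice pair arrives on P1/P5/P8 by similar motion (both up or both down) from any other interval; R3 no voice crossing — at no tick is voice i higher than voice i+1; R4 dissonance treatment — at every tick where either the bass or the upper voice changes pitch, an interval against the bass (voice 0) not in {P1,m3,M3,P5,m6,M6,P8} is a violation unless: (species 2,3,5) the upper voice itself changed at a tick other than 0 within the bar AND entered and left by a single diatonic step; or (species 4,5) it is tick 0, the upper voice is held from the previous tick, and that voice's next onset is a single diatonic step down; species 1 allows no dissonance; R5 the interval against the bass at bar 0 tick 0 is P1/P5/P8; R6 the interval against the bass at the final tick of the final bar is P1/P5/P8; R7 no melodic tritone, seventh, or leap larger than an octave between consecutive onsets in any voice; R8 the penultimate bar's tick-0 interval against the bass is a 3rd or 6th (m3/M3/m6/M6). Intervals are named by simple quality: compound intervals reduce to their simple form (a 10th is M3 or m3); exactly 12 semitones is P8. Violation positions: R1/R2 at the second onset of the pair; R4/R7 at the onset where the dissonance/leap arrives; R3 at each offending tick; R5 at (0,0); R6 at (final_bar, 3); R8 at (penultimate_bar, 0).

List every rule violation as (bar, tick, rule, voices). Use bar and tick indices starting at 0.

(4, 0, R7, (1,))
(5, 0, R2, (0, 1))

bar 0: v0=D3 v1=D4 downbeat P8
bar 1: v0=B2 v1=D3 downbeat m3
bar 2: v0=G2 v1=E3 downbeat M6
bar 3: v0=F2 v1=F3 downbeat P8
bar 4: v0=G2 v1=B2 downbeat M3
bar 5: v0=A2 v1=E3 downbeat P5
bar 6: v0=B2 v1=G3 downbeat m6
bar 7: v0=C3 v1=A3 downbeat M6
bar 8: v0=D3 v1=B3 downbeat M6
bar 9: v0=C3 v1=C4 downbeat P8
bar 10: v0=E3 v1=C4 downbeat m6
bar 11: v0=D3 v1=D4 downbeat P8
  -> R7 @ bar 4 tick 0 v(1,): F3->B2 leap 6st
  -> R2 @ bar 5 tick 0 v(0, 1): G2/B2 M3 -> A2/E3 P5 similar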